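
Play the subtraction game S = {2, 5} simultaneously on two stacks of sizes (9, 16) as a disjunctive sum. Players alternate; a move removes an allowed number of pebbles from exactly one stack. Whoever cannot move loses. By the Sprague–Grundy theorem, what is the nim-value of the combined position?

0

All stacks use S = {2, 5}:
n :  0  1  2  3  4  5  6  7  8  9 10 11 12 13 14 15 16
G :  0  0  1  1  0  2  1  0  0  1  1  0  2  1  0  0  1
Stack A: G(9) = 1.
Stack B: G(16) = 1.
Combined Grundy value = 1 ⊕ 1 = 0.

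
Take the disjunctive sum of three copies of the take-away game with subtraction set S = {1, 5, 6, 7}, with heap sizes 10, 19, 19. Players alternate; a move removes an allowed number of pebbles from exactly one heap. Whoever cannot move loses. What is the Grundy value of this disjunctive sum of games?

2

All heaps use S = {1, 5, 6, 7}:
G(0) = 0
G(1) = mex{0} = 1
G(2) = mex{1} = 0
G(3) = mex{0} = 1
G(4) = mex{1} = 0
G(5) = mex{0,0} = 1
G(6) = mex{1,1,0} = 2
G(7) = mex{2,0,1,0} = 3
G(8) = mex{3,1,0,1} = 2
G(9) = mex{2,0,1,0} = 3
G(10) = mex{3,1,0,1} = 2
G(11) = mex{2,2,1,0} = 3
G(12) = mex{3,3,2,1} = 0
G(13) = mex{0,2,3,2} = 1
G(14) = mex{1,3,2,3} = 0
G(15) = mex{0,2,3,2} = 1
G(16) = mex{1,3,2,3} = 0
G(17) = mex{0,0,3,2} = 1
G(18) = mex{1,1,0,3} = 2
G(19) = mex{2,0,1,0} = 3
Heap A: G(10) = 2.
Heap B: G(19) = 3.
Heap C: G(19) = 3.
Combined Grundy value = 2 ⊕ 3 ⊕ 3 = 2.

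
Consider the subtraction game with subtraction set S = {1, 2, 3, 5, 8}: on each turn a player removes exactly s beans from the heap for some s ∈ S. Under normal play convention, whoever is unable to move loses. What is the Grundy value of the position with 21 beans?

G(0) = 0
G(1) = mex{0} = 1
G(2) = mex{1,0} = 2
G(3) = mex{2,1,0} = 3
G(4) = mex{3,2,1} = 0
G(5) = mex{0,3,2,0} = 1
G(6) = mex{1,0,3,1} = 2
G(7) = mex{2,1,0,2} = 3
G(8) = mex{3,2,1,3,0} = 4
G(9) = mex{4,3,2,0,1} = 5
G(10) = mex{5,4,3,1,2} = 0
G(11) = mex{0,5,4,2,3} = 1
G(12) = mex{1,0,5,3,0} = 2
G(13) = mex{2,1,0,4,1} = 3
G(14) = mex{3,2,1,5,2} = 0
G(15) = mex{0,3,2,0,3} = 1
G(16) = mex{1,0,3,1,4} = 2
G(17) = mex{2,1,0,2,5} = 3
G(18) = mex{3,2,1,3,0} = 4
G(19) = mex{4,3,2,0,1} = 5
G(20) = mex{5,4,3,1,2} = 0
G(21) = mex{0,5,4,2,3} = 1

1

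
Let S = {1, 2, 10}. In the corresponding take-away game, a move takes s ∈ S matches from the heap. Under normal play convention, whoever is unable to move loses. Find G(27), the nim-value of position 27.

G(0) = 0
G(1) = mex{0} = 1
G(2) = mex{1,0} = 2
G(3) = mex{2,1} = 0
G(4) = mex{0,2} = 1
G(5) = mex{1,0} = 2
G(6) = mex{2,1} = 0
G(7) = mex{0,2} = 1
G(8) = mex{1,0} = 2
G(9) = mex{2,1} = 0
G(10) = mex{0,2,0} = 1
G(11) = mex{1,0,1} = 2
G(12) = mex{2,1,2} = 0
G(13) = mex{0,2,0} = 1
G(14) = mex{1,0,1} = 2
G(15) = mex{2,1,2} = 0
G(16) = mex{0,2,0} = 1
G(17) = mex{1,0,1} = 2
G(18) = mex{2,1,2} = 0
G(19) = mex{0,2,0} = 1
G(20) = mex{1,0,1} = 2
G(21) = mex{2,1,2} = 0
G(22) = mex{0,2,0} = 1
G(23) = mex{1,0,1} = 2
G(24) = mex{2,1,2} = 0
G(25) = mex{0,2,0} = 1
G(26) = mex{1,0,1} = 2
G(27) = mex{2,1,2} = 0

0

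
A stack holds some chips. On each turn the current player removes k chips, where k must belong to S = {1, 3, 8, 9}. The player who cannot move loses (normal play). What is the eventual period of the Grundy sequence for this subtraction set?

16

n :  0  1  2  3  4  5  6  7  8  9 10 11 12 13 14 15 16 17 18 19 20 21 22 23 24 25 26 27 28 29 30 31 32 33
G :  0  1  0  1  0  1  0  1  2  3  2  3  2  3  2  3  0  1  0  1  0  1  0  1  2  3  2  3  2  3  2  3  0  1
G(n+16) = G(n) holds for n = 0,…,8 (a full window of length max(S) = 9), so the sequence is purely periodic with period 16.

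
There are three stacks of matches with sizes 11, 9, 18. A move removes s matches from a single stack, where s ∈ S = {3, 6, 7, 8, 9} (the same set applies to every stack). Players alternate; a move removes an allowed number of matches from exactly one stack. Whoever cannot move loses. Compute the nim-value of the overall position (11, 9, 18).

2

All stacks use S = {3, 6, 7, 8, 9}:
n :  0  1  2  3  4  5  6  7  8  9 10 11 12 13 14 15 16 17 18
G :  0  0  0  1  1  1  2  2  2  3  3  3  0  0  0  1  1  1  2
Stack A: G(11) = 3.
Stack B: G(9) = 3.
Stack C: G(18) = 2.
Combined Grundy value = 3 ⊕ 3 ⊕ 2 = 2.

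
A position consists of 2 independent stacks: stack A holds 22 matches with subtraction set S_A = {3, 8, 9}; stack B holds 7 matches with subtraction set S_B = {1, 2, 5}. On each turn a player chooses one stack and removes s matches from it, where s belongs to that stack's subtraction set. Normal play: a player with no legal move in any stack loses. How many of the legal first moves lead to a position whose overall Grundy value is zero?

Stack A, S = {3, 8, 9}:
n :  0  1  2  3  4  5  6  7  8  9 10 11 12 13 14 15 16 17 18 19 20 21 22
G :  0  0  0  1  1  1  0  0  2  1  1  3  0  0  2  1  1  0  0  0  1  1  1
G_A(22) = 1.
Stack B, S = {1, 2, 5}:
n : 0 1 2 3 4 5 6 7
G : 0 1 2 0 1 2 0 1
G_B(7) = 1.
Combined Grundy value = 1 ⊕ 1 = 0.
A winning move leaves total XOR = 0, i.e. changes one component's Grundy value g to g ⊕ X where X is the current total.
Stack A: target g' = 1⊕0 = 1, but every legal move changes the Grundy value (mex property), so 0 moves.
Stack B: target g' = 1⊕0 = 1, but every legal move changes the Grundy value (mex property), so 0 moves.

0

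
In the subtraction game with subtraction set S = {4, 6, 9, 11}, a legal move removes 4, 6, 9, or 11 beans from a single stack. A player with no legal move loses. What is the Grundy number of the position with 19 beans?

1

G(0) = 0
G(1) = mex{} = 0
G(2) = mex{} = 0
G(3) = mex{} = 0
G(4) = mex{0} = 1
G(5) = mex{0} = 1
G(6) = mex{0,0} = 1
G(7) = mex{0,0} = 1
G(8) = mex{1,0} = 2
G(9) = mex{1,0,0} = 2
G(10) = mex{1,1,0} = 2
G(11) = mex{1,1,0,0} = 2
G(12) = mex{2,1,0,0} = 3
G(13) = mex{2,1,1,0} = 3
G(14) = mex{2,2,1,0} = 3
G(15) = mex{2,2,1,1} = 0
G(16) = mex{3,2,1,1} = 0
G(17) = mex{3,2,2,1} = 0
G(18) = mex{3,3,2,1} = 0
G(19) = mex{0,3,2,2} = 1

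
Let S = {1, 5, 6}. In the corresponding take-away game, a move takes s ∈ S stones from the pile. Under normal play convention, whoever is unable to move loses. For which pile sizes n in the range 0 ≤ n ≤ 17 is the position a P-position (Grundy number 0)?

G(0) = 0
G(1) = mex{0} = 1
G(2) = mex{1} = 0
G(3) = mex{0} = 1
G(4) = mex{1} = 0
G(5) = mex{0,0} = 1
G(6) = mex{1,1,0} = 2
G(7) = mex{2,0,1} = 3
G(8) = mex{3,1,0} = 2
G(9) = mex{2,0,1} = 3
G(10) = mex{3,1,0} = 2
G(11) = mex{2,2,1} = 0
G(12) = mex{0,3,2} = 1
G(13) = mex{1,2,3} = 0
G(14) = mex{0,3,2} = 1
G(15) = mex{1,2,3} = 0
G(16) = mex{0,0,2} = 1
G(17) = mex{1,1,0} = 2
P-positions are exactly the n with G(n) = 0.

0, 2, 4, 11, 13, 15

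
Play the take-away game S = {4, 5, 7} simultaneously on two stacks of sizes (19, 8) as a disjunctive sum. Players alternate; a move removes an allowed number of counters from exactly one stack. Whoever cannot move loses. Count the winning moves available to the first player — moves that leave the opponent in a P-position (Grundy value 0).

All stacks use S = {4, 5, 7}:
G(0) = 0
G(1) = mex{} = 0
G(2) = mex{} = 0
G(3) = mex{} = 0
G(4) = mex{0} = 1
G(5) = mex{0,0} = 1
G(6) = mex{0,0} = 1
G(7) = mex{0,0,0} = 1
G(8) = mex{1,0,0} = 2
G(9) = mex{1,1,0} = 2
G(10) = mex{1,1,0} = 2
G(11) = mex{1,1,1} = 0
G(12) = mex{2,1,1} = 0
G(13) = mex{2,2,1} = 0
G(14) = mex{2,2,1} = 0
G(15) = mex{0,2,2} = 1
G(16) = mex{0,0,2} = 1
G(17) = mex{0,0,2} = 1
G(18) = mex{0,0,0} = 1
G(19) = mex{1,0,0} = 2
Stack A: G(19) = 2.
Stack B: G(8) = 2.
Combined Grundy value = 2 ⊕ 2 = 0.
A winning move leaves total XOR = 0, i.e. changes one component's Grundy value g to g ⊕ X where X is the current total.
Stack A: target g' = 2⊕0 = 2, but every legal move changes the Grundy value (mex property), so 0 moves.
Stack B: target g' = 2⊕0 = 2, but every legal move changes the Grundy value (mex property), so 0 moves.

0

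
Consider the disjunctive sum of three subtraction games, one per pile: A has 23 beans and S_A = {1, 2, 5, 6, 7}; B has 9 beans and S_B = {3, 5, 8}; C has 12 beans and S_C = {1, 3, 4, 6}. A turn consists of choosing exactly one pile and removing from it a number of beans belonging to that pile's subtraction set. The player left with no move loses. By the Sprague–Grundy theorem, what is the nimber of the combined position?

Pile A, S = {1, 2, 5, 6, 7}:
G(0) = 0
G(1) = mex{0} = 1
G(2) = mex{1,0} = 2
G(3) = mex{2,1} = 0
G(4) = mex{0,2} = 1
G(5) = mex{1,0,0} = 2
G(6) = mex{2,1,1,0} = 3
G(7) = mex{3,2,2,1,0} = 4
G(8) = mex{4,3,0,2,1} = 5
G(9) = mex{5,4,1,0,2} = 3
G(10) = mex{3,5,2,1,0} = 4
G(11) = mex{4,3,3,2,1} = 0
G(12) = mex{0,4,4,3,2} = 1
G(13) = mex{1,0,5,4,3} = 2
G(14) = mex{2,1,3,5,4} = 0
G(15) = mex{0,2,4,3,5} = 1
G(16) = mex{1,0,0,4,3} = 2
G(17) = mex{2,1,1,0,4} = 3
G(18) = mex{3,2,2,1,0} = 4
G(19) = mex{4,3,0,2,1} = 5
G(20) = mex{5,4,1,0,2} = 3
G(21) = mex{3,5,2,1,0} = 4
G(22) = mex{4,3,3,2,1} = 0
G(23) = mex{0,4,4,3,2} = 1
G_A(23) = 1.
Pile B, S = {3, 5, 8}:
G(0) = 0
G(1) = mex{} = 0
G(2) = mex{} = 0
G(3) = mex{0} = 1
G(4) = mex{0} = 1
G(5) = mex{0,0} = 1
G(6) = mex{1,0} = 2
G(7) = mex{1,0} = 2
G(8) = mex{1,1,0} = 2
G(9) = mex{2,1,0} = 3
G_B(9) = 3.
Pile C, S = {1, 3, 4, 6}:
n :  0  1  2  3  4  5  6  7  8  9 10 11 12
G :  0  1  0  1  2  3  2  0  1  0  1  2  3
G_C(12) = 3.
Combined Grundy value = 1 ⊕ 3 ⊕ 3 = 1.

1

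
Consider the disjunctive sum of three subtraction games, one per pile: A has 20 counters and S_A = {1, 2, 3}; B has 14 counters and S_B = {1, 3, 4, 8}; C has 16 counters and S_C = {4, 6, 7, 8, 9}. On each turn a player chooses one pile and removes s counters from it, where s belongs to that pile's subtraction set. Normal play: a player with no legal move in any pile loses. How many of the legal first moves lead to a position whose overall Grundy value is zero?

0

Pile A, S = {1, 2, 3}:
G(0) = 0
G(1) = mex{0} = 1
G(2) = mex{1,0} = 2
G(3) = mex{2,1,0} = 3
G(4) = mex{3,2,1} = 0
G(5) = mex{0,3,2} = 1
G(6) = mex{1,0,3} = 2
G(7) = mex{2,1,0} = 3
G(8) = mex{3,2,1} = 0
G(9) = mex{0,3,2} = 1
G(10) = mex{1,0,3} = 2
G(11) = mex{2,1,0} = 3
G(12) = mex{3,2,1} = 0
G(13) = mex{0,3,2} = 1
G(14) = mex{1,0,3} = 2
G(15) = mex{2,1,0} = 3
G(16) = mex{3,2,1} = 0
G(17) = mex{0,3,2} = 1
G(18) = mex{1,0,3} = 2
G(19) = mex{2,1,0} = 3
G(20) = mex{3,2,1} = 0
G_A(20) = 0.
Pile B, S = {1, 3, 4, 8}:
n :  0  1  2  3  4  5  6  7  8  9 10 11 12 13 14
G :  0  1  0  1  2  3  2  0  1  0  1  2  3  2  0
G_B(14) = 0.
Pile C, S = {4, 6, 7, 8, 9}:
G(0) = 0
G(1) = mex{} = 0
G(2) = mex{} = 0
G(3) = mex{} = 0
G(4) = mex{0} = 1
G(5) = mex{0} = 1
G(6) = mex{0,0} = 1
G(7) = mex{0,0,0} = 1
G(8) = mex{1,0,0,0} = 2
G(9) = mex{1,0,0,0,0} = 2
G(10) = mex{1,1,0,0,0} = 2
G(11) = mex{1,1,1,0,0} = 2
G(12) = mex{2,1,1,1,0} = 3
G(13) = mex{2,1,1,1,1} = 0
G(14) = mex{2,2,1,1,1} = 0
G(15) = mex{2,2,2,1,1} = 0
G(16) = mex{3,2,2,2,1} = 0
G_C(16) = 0.
Combined Grundy value = 0 ⊕ 0 ⊕ 0 = 0.
A winning move leaves total XOR = 0, i.e. changes one component's Grundy value g to g ⊕ X where X is the current total.
Pile A: target g' = 0⊕0 = 0, but every legal move changes the Grundy value (mex property), so 0 moves.
Pile B: target g' = 0⊕0 = 0, but every legal move changes the Grundy value (mex property), so 0 moves.
Pile C: target g' = 0⊕0 = 0, but every legal move changes the Grundy value (mex property), so 0 moves.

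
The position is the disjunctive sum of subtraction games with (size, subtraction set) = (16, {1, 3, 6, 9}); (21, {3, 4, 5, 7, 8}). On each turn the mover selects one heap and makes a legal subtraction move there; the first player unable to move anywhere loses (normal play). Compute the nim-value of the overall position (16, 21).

3

Heap A, S = {1, 3, 6, 9}:
n :  0  1  2  3  4  5  6  7  8  9 10 11 12 13 14 15 16
G :  0  1  0  1  0  1  2  3  2  3  2  3  0  1  0  1  0
G_A(16) = 0.
Heap B, S = {3, 4, 5, 7, 8}:
n :  0  1  2  3  4  5  6  7  8  9 10 11 12 13 14 15 16 17 18 19 20 21
G :  0  0  0  1  1  1  2  2  2  3  3  0  0  0  1  1  1  2  2  2  3  3
G_B(21) = 3.
Combined Grundy value = 0 ⊕ 3 = 3.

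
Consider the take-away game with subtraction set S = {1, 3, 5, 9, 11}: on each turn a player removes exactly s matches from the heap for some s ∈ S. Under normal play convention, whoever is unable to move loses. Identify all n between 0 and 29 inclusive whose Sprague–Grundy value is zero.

G(0) = 0
G(1) = mex{0} = 1
G(2) = mex{1} = 0
G(3) = mex{0,0} = 1
G(4) = mex{1,1} = 0
G(5) = mex{0,0,0} = 1
G(6) = mex{1,1,1} = 0
G(7) = mex{0,0,0} = 1
G(8) = mex{1,1,1} = 0
G(9) = mex{0,0,0,0} = 1
G(10) = mex{1,1,1,1} = 0
G(11) = mex{0,0,0,0,0} = 1
G(12) = mex{1,1,1,1,1} = 0
G(13) = mex{0,0,0,0,0} = 1
G(14) = mex{1,1,1,1,1} = 0
G(15) = mex{0,0,0,0,0} = 1
G(16) = mex{1,1,1,1,1} = 0
G(17) = mex{0,0,0,0,0} = 1
G(18) = mex{1,1,1,1,1} = 0
G(19) = mex{0,0,0,0,0} = 1
G(20) = mex{1,1,1,1,1} = 0
G(21) = mex{0,0,0,0,0} = 1
G(22) = mex{1,1,1,1,1} = 0
G(23) = mex{0,0,0,0,0} = 1
G(24) = mex{1,1,1,1,1} = 0
G(25) = mex{0,0,0,0,0} = 1
G(26) = mex{1,1,1,1,1} = 0
G(27) = mex{0,0,0,0,0} = 1
G(28) = mex{1,1,1,1,1} = 0
G(29) = mex{0,0,0,0,0} = 1
P-positions are exactly the n with G(n) = 0.

0, 2, 4, 6, 8, 10, 12, 14, 16, 18, 20, 22, 24, 26, 28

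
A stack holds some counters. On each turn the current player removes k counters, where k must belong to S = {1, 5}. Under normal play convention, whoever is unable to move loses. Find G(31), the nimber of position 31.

1

G(0) = 0
G(1) = mex{0} = 1
G(2) = mex{1} = 0
G(3) = mex{0} = 1
G(4) = mex{1} = 0
G(5) = mex{0,0} = 1
G(6) = mex{1,1} = 0
G(7) = mex{0,0} = 1
G(8) = mex{1,1} = 0
G(9) = mex{0,0} = 1
G(10) = mex{1,1} = 0
G(11) = mex{0,0} = 1
G(12) = mex{1,1} = 0
G(13) = mex{0,0} = 1
G(14) = mex{1,1} = 0
G(15) = mex{0,0} = 1
G(16) = mex{1,1} = 0
G(17) = mex{0,0} = 1
G(18) = mex{1,1} = 0
G(19) = mex{0,0} = 1
G(20) = mex{1,1} = 0
G(21) = mex{0,0} = 1
G(22) = mex{1,1} = 0
G(23) = mex{0,0} = 1
G(24) = mex{1,1} = 0
G(25) = mex{0,0} = 1
G(26) = mex{1,1} = 0
G(27) = mex{0,0} = 1
G(28) = mex{1,1} = 0
G(29) = mex{0,0} = 1
G(30) = mex{1,1} = 0
G(31) = mex{0,0} = 1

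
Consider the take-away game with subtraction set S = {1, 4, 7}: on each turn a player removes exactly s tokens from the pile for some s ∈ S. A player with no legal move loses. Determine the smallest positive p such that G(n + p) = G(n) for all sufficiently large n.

G(0) = 0
G(1) = mex{0} = 1
G(2) = mex{1} = 0
G(3) = mex{0} = 1
G(4) = mex{1,0} = 2
G(5) = mex{2,1} = 0
G(6) = mex{0,0} = 1
G(7) = mex{1,1,0} = 2
G(8) = mex{2,2,1} = 0
G(9) = mex{0,0,0} = 1
G(10) = mex{1,1,1} = 0
G(11) = mex{0,2,2} = 1
G(12) = mex{1,0,0} = 2
G(13) = mex{2,1,1} = 0
G(14) = mex{0,0,2} = 1
G(15) = mex{1,1,0} = 2
G(16) = mex{2,2,1} = 0
G(17) = mex{0,0,0} = 1
G(n+8) = G(n) holds for n = 0,…,6 (a full window of length max(S) = 7), so the sequence is purely periodic with period 8.

8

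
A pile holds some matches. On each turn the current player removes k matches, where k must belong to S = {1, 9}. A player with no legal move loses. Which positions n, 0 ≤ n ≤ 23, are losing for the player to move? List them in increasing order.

0, 2, 4, 6, 8, 10, 12, 14, 16, 18, 20, 22

G(0) = 0
G(1) = mex{0} = 1
G(2) = mex{1} = 0
G(3) = mex{0} = 1
G(4) = mex{1} = 0
G(5) = mex{0} = 1
G(6) = mex{1} = 0
G(7) = mex{0} = 1
G(8) = mex{1} = 0
G(9) = mex{0,0} = 1
G(10) = mex{1,1} = 0
G(11) = mex{0,0} = 1
G(12) = mex{1,1} = 0
G(13) = mex{0,0} = 1
G(14) = mex{1,1} = 0
G(15) = mex{0,0} = 1
G(16) = mex{1,1} = 0
G(17) = mex{0,0} = 1
G(18) = mex{1,1} = 0
G(19) = mex{0,0} = 1
G(20) = mex{1,1} = 0
G(21) = mex{0,0} = 1
G(22) = mex{1,1} = 0
G(23) = mex{0,0} = 1
P-positions are exactly the n with G(n) = 0.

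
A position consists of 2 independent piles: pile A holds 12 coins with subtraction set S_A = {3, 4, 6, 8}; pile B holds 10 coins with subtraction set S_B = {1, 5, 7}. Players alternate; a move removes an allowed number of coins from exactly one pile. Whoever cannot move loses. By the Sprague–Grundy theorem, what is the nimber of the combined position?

0

Pile A, S = {3, 4, 6, 8}:
G(0) = 0
G(1) = mex{} = 0
G(2) = mex{} = 0
G(3) = mex{0} = 1
G(4) = mex{0,0} = 1
G(5) = mex{0,0} = 1
G(6) = mex{1,0,0} = 2
G(7) = mex{1,1,0} = 2
G(8) = mex{1,1,0,0} = 2
G(9) = mex{2,1,1,0} = 3
G(10) = mex{2,2,1,0} = 3
G(11) = mex{2,2,1,1} = 0
G(12) = mex{3,2,2,1} = 0
G_A(12) = 0.
Pile B, S = {1, 5, 7}:
n :  0  1  2  3  4  5  6  7  8  9 10
G :  0  1  0  1  0  1  0  1  0  1  0
G_B(10) = 0.
Combined Grundy value = 0 ⊕ 0 = 0.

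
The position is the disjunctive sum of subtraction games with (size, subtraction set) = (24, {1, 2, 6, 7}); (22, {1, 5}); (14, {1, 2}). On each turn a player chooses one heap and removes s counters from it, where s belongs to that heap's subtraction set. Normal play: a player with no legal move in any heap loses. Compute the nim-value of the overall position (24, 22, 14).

Heap A, S = {1, 2, 6, 7}:
n :  0  1  2  3  4  5  6  7  8  9 10 11 12 13 14 15 16 17 18 19 20 21 22 23 24
G :  0  1  2  0  1  2  3  4  0  1  2  0  1  2  3  4  0  1  2  0  1  2  3  4  0
G_A(24) = 0.
Heap B, S = {1, 5}:
n :  0  1  2  3  4  5  6  7  8  9 10 11 12 13 14 15 16 17 18 19 20 21 22
G :  0  1  0  1  0  1  0  1  0  1  0  1  0  1  0  1  0  1  0  1  0  1  0
G_B(22) = 0.
Heap C, S = {1, 2}:
G(0) = 0
G(1) = mex{0} = 1
G(2) = mex{1,0} = 2
G(3) = mex{2,1} = 0
G(4) = mex{0,2} = 1
G(5) = mex{1,0} = 2
G(6) = mex{2,1} = 0
G(7) = mex{0,2} = 1
G(8) = mex{1,0} = 2
G(9) = mex{2,1} = 0
G(10) = mex{0,2} = 1
G(11) = mex{1,0} = 2
G(12) = mex{2,1} = 0
G(13) = mex{0,2} = 1
G(14) = mex{1,0} = 2
G_C(14) = 2.
Combined Grundy value = 0 ⊕ 0 ⊕ 2 = 2.

2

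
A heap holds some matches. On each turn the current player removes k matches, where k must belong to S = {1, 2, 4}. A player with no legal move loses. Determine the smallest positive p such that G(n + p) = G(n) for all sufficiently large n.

3

G(0) = 0
G(1) = mex{0} = 1
G(2) = mex{1,0} = 2
G(3) = mex{2,1} = 0
G(4) = mex{0,2,0} = 1
G(5) = mex{1,0,1} = 2
G(6) = mex{2,1,2} = 0
G(7) = mex{0,2,0} = 1
G(8) = mex{1,0,1} = 2
G(9) = mex{2,1,2} = 0
G(10) = mex{0,2,0} = 1
G(11) = mex{1,0,1} = 2
G(12) = mex{2,1,2} = 0
G(13) = mex{0,2,0} = 1
G(14) = mex{1,0,1} = 2
G(n+3) = G(n) holds for n = 0,…,3 (a full window of length max(S) = 4), so the sequence is purely periodic with period 3.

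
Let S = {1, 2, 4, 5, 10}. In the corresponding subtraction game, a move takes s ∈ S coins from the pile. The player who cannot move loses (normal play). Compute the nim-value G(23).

2

G(0) = 0
G(1) = mex{0} = 1
G(2) = mex{1,0} = 2
G(3) = mex{2,1} = 0
G(4) = mex{0,2,0} = 1
G(5) = mex{1,0,1,0} = 2
G(6) = mex{2,1,2,1} = 0
G(7) = mex{0,2,0,2} = 1
G(8) = mex{1,0,1,0} = 2
G(9) = mex{2,1,2,1} = 0
G(10) = mex{0,2,0,2,0} = 1
G(11) = mex{1,0,1,0,1} = 2
G(12) = mex{2,1,2,1,2} = 0
G(13) = mex{0,2,0,2,0} = 1
G(14) = mex{1,0,1,0,1} = 2
G(15) = mex{2,1,2,1,2} = 0
G(16) = mex{0,2,0,2,0} = 1
G(17) = mex{1,0,1,0,1} = 2
G(18) = mex{2,1,2,1,2} = 0
G(19) = mex{0,2,0,2,0} = 1
G(20) = mex{1,0,1,0,1} = 2
G(21) = mex{2,1,2,1,2} = 0
G(22) = mex{0,2,0,2,0} = 1
G(23) = mex{1,0,1,0,1} = 2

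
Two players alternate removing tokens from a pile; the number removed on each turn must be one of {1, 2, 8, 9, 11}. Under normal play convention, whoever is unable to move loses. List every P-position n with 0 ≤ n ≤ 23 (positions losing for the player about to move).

n :  0  1  2  3  4  5  6  7  8  9 10 11 12 13 14 15 16 17 18 19 20 21 22 23
G :  0  1  2  0  1  2  0  1  2  3  0  1  2  0  1  2  0  1  2  3  0  1  2  0
P-positions are exactly the n with G(n) = 0.

0, 3, 6, 10, 13, 16, 20, 23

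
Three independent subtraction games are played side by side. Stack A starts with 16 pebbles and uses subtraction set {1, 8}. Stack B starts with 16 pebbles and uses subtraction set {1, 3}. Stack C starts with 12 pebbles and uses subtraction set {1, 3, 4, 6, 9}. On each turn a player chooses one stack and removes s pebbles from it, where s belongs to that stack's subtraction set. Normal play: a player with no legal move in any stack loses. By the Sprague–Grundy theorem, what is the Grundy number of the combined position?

Stack A, S = {1, 8}:
G(0) = 0
G(1) = mex{0} = 1
G(2) = mex{1} = 0
G(3) = mex{0} = 1
G(4) = mex{1} = 0
G(5) = mex{0} = 1
G(6) = mex{1} = 0
G(7) = mex{0} = 1
G(8) = mex{1,0} = 2
G(9) = mex{2,1} = 0
G(10) = mex{0,0} = 1
G(11) = mex{1,1} = 0
G(12) = mex{0,0} = 1
G(13) = mex{1,1} = 0
G(14) = mex{0,0} = 1
G(15) = mex{1,1} = 0
G(16) = mex{0,2} = 1
G_A(16) = 1.
Stack B, S = {1, 3}:
G(0) = 0
G(1) = mex{0} = 1
G(2) = mex{1} = 0
G(3) = mex{0,0} = 1
G(4) = mex{1,1} = 0
G(5) = mex{0,0} = 1
G(6) = mex{1,1} = 0
G(7) = mex{0,0} = 1
G(8) = mex{1,1} = 0
G(9) = mex{0,0} = 1
G(10) = mex{1,1} = 0
G(11) = mex{0,0} = 1
G(12) = mex{1,1} = 0
G(13) = mex{0,0} = 1
G(14) = mex{1,1} = 0
G(15) = mex{0,0} = 1
G(16) = mex{1,1} = 0
G_B(16) = 0.
Stack C, S = {1, 3, 4, 6, 9}:
n :  0  1  2  3  4  5  6  7  8  9 10 11 12
G :  0  1  0  1  2  3  2  0  1  4  3  2  0
G_C(12) = 0.
Combined Grundy value = 1 ⊕ 0 ⊕ 0 = 1.

1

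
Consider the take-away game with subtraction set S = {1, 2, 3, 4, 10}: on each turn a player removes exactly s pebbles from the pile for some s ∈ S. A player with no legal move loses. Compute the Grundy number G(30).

3

G(0) = 0
G(1) = mex{0} = 1
G(2) = mex{1,0} = 2
G(3) = mex{2,1,0} = 3
G(4) = mex{3,2,1,0} = 4
G(5) = mex{4,3,2,1} = 0
G(6) = mex{0,4,3,2} = 1
G(7) = mex{1,0,4,3} = 2
G(8) = mex{2,1,0,4} = 3
G(9) = mex{3,2,1,0} = 4
G(10) = mex{4,3,2,1,0} = 5
G(11) = mex{5,4,3,2,1} = 0
G(12) = mex{0,5,4,3,2} = 1
G(13) = mex{1,0,5,4,3} = 2
G(14) = mex{2,1,0,5,4} = 3
G(15) = mex{3,2,1,0,0} = 4
G(16) = mex{4,3,2,1,1} = 0
G(17) = mex{0,4,3,2,2} = 1
G(18) = mex{1,0,4,3,3} = 2
G(19) = mex{2,1,0,4,4} = 3
G(20) = mex{3,2,1,0,5} = 4
G(21) = mex{4,3,2,1,0} = 5
G(22) = mex{5,4,3,2,1} = 0
G(23) = mex{0,5,4,3,2} = 1
G(24) = mex{1,0,5,4,3} = 2
G(25) = mex{2,1,0,5,4} = 3
G(26) = mex{3,2,1,0,0} = 4
G(27) = mex{4,3,2,1,1} = 0
G(28) = mex{0,4,3,2,2} = 1
G(29) = mex{1,0,4,3,3} = 2
G(30) = mex{2,1,0,4,4} = 3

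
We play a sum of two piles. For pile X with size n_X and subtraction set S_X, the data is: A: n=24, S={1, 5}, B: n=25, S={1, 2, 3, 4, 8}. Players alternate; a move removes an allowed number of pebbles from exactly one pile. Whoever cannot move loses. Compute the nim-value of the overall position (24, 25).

0

Pile A, S = {1, 5}:
G(0) = 0
G(1) = mex{0} = 1
G(2) = mex{1} = 0
G(3) = mex{0} = 1
G(4) = mex{1} = 0
G(5) = mex{0,0} = 1
G(6) = mex{1,1} = 0
G(7) = mex{0,0} = 1
G(8) = mex{1,1} = 0
G(9) = mex{0,0} = 1
G(10) = mex{1,1} = 0
G(11) = mex{0,0} = 1
G(12) = mex{1,1} = 0
G(13) = mex{0,0} = 1
G(14) = mex{1,1} = 0
G(15) = mex{0,0} = 1
G(16) = mex{1,1} = 0
G(17) = mex{0,0} = 1
G(18) = mex{1,1} = 0
G(19) = mex{0,0} = 1
G(20) = mex{1,1} = 0
G(21) = mex{0,0} = 1
G(22) = mex{1,1} = 0
G(23) = mex{0,0} = 1
G(24) = mex{1,1} = 0
G_A(24) = 0.
Pile B, S = {1, 2, 3, 4, 8}:
n :  0  1  2  3  4  5  6  7  8  9 10 11 12 13 14 15 16 17 18 19 20 21 22 23 24 25
G :  0  1  2  3  4  0  1  2  3  4  0  1  2  3  4  0  1  2  3  4  0  1  2  3  4  0
G_B(25) = 0.
Combined Grundy value = 0 ⊕ 0 = 0.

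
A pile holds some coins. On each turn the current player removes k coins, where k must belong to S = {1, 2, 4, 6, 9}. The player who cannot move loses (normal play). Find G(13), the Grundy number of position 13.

G(0) = 0
G(1) = mex{0} = 1
G(2) = mex{1,0} = 2
G(3) = mex{2,1} = 0
G(4) = mex{0,2,0} = 1
G(5) = mex{1,0,1} = 2
G(6) = mex{2,1,2,0} = 3
G(7) = mex{3,2,0,1} = 4
G(8) = mex{4,3,1,2} = 0
G(9) = mex{0,4,2,0,0} = 1
G(10) = mex{1,0,3,1,1} = 2
G(11) = mex{2,1,4,2,2} = 0
G(12) = mex{0,2,0,3,0} = 1
G(13) = mex{1,0,1,4,1} = 2

2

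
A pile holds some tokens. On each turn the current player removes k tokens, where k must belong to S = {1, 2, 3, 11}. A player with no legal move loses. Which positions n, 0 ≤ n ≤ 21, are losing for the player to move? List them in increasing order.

G(0) = 0
G(1) = mex{0} = 1
G(2) = mex{1,0} = 2
G(3) = mex{2,1,0} = 3
G(4) = mex{3,2,1} = 0
G(5) = mex{0,3,2} = 1
G(6) = mex{1,0,3} = 2
G(7) = mex{2,1,0} = 3
G(8) = mex{3,2,1} = 0
G(9) = mex{0,3,2} = 1
G(10) = mex{1,0,3} = 2
G(11) = mex{2,1,0,0} = 3
G(12) = mex{3,2,1,1} = 0
G(13) = mex{0,3,2,2} = 1
G(14) = mex{1,0,3,3} = 2
G(15) = mex{2,1,0,0} = 3
G(16) = mex{3,2,1,1} = 0
G(17) = mex{0,3,2,2} = 1
G(18) = mex{1,0,3,3} = 2
G(19) = mex{2,1,0,0} = 3
G(20) = mex{3,2,1,1} = 0
G(21) = mex{0,3,2,2} = 1
P-positions are exactly the n with G(n) = 0.

0, 4, 8, 12, 16, 20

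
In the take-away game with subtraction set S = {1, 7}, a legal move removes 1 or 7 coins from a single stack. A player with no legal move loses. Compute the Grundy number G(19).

n :  0  1  2  3  4  5  6  7  8  9 10 11 12 13 14 15 16 17 18 19
G :  0  1  0  1  0  1  0  1  0  1  0  1  0  1  0  1  0  1  0  1

1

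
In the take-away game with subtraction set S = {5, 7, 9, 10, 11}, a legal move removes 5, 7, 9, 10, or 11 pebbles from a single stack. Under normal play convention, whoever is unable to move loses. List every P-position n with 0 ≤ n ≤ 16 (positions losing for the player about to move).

0, 1, 2, 3, 4, 16

n :  0  1  2  3  4  5  6  7  8  9 10 11 12 13 14 15 16
G :  0  0  0  0  0  1  1  1  1  1  2  2  2  2  2  3  0
P-positions are exactly the n with G(n) = 0.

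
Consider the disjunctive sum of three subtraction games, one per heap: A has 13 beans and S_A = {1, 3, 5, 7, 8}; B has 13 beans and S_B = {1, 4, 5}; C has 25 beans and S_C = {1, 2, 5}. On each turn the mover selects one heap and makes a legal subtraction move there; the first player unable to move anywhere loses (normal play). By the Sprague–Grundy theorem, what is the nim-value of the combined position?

Heap A, S = {1, 3, 5, 7, 8}:
n :  0  1  2  3  4  5  6  7  8  9 10 11 12 13
G :  0  1  0  1  0  1  0  1  2  3  2  3  2  3
G_A(13) = 3.
Heap B, S = {1, 4, 5}:
n :  0  1  2  3  4  5  6  7  8  9 10 11 12 13
G :  0  1  0  1  2  3  2  3  0  1  0  1  2  3
G_B(13) = 3.
Heap C, S = {1, 2, 5}:
G(0) = 0
G(1) = mex{0} = 1
G(2) = mex{1,0} = 2
G(3) = mex{2,1} = 0
G(4) = mex{0,2} = 1
G(5) = mex{1,0,0} = 2
G(6) = mex{2,1,1} = 0
G(7) = mex{0,2,2} = 1
G(8) = mex{1,0,0} = 2
G(9) = mex{2,1,1} = 0
G(10) = mex{0,2,2} = 1
G(11) = mex{1,0,0} = 2
G(12) = mex{2,1,1} = 0
G(13) = mex{0,2,2} = 1
G(14) = mex{1,0,0} = 2
G(15) = mex{2,1,1} = 0
G(16) = mex{0,2,2} = 1
G(17) = mex{1,0,0} = 2
G(18) = mex{2,1,1} = 0
G(19) = mex{0,2,2} = 1
G(20) = mex{1,0,0} = 2
G(21) = mex{2,1,1} = 0
G(22) = mex{0,2,2} = 1
G(23) = mex{1,0,0} = 2
G(24) = mex{2,1,1} = 0
G(25) = mex{0,2,2} = 1
G_C(25) = 1.
Combined Grundy value = 3 ⊕ 3 ⊕ 1 = 1.

1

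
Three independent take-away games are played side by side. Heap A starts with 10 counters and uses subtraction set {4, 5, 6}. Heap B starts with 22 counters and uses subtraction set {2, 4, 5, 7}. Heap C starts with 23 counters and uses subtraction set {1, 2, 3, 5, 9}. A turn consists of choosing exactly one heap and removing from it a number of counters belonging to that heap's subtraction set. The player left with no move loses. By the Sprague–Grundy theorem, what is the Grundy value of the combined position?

Heap A, S = {4, 5, 6}:
G(0) = 0
G(1) = mex{} = 0
G(2) = mex{} = 0
G(3) = mex{} = 0
G(4) = mex{0} = 1
G(5) = mex{0,0} = 1
G(6) = mex{0,0,0} = 1
G(7) = mex{0,0,0} = 1
G(8) = mex{1,0,0} = 2
G(9) = mex{1,1,0} = 2
G(10) = mex{1,1,1} = 0
G_A(10) = 0.
Heap B, S = {2, 4, 5, 7}:
G(0) = 0
G(1) = mex{} = 0
G(2) = mex{0} = 1
G(3) = mex{0} = 1
G(4) = mex{1,0} = 2
G(5) = mex{1,0,0} = 2
G(6) = mex{2,1,0} = 3
G(7) = mex{2,1,1,0} = 3
G(8) = mex{3,2,1,0} = 4
G(9) = mex{3,2,2,1} = 0
G(10) = mex{4,3,2,1} = 0
G(11) = mex{0,3,3,2} = 1
G(12) = mex{0,4,3,2} = 1
G(13) = mex{1,0,4,3} = 2
G(14) = mex{1,0,0,3} = 2
G(15) = mex{2,1,0,4} = 3
G(16) = mex{2,1,1,0} = 3
G(17) = mex{3,2,1,0} = 4
G(18) = mex{3,2,2,1} = 0
G(19) = mex{4,3,2,1} = 0
G(20) = mex{0,3,3,2} = 1
G(21) = mex{0,4,3,2} = 1
G(22) = mex{1,0,4,3} = 2
G_B(22) = 2.
Heap C, S = {1, 2, 3, 5, 9}:
G(0) = 0
G(1) = mex{0} = 1
G(2) = mex{1,0} = 2
G(3) = mex{2,1,0} = 3
G(4) = mex{3,2,1} = 0
G(5) = mex{0,3,2,0} = 1
G(6) = mex{1,0,3,1} = 2
G(7) = mex{2,1,0,2} = 3
G(8) = mex{3,2,1,3} = 0
G(9) = mex{0,3,2,0,0} = 1
G(10) = mex{1,0,3,1,1} = 2
G(11) = mex{2,1,0,2,2} = 3
G(12) = mex{3,2,1,3,3} = 0
G(13) = mex{0,3,2,0,0} = 1
G(14) = mex{1,0,3,1,1} = 2
G(15) = mex{2,1,0,2,2} = 3
G(16) = mex{3,2,1,3,3} = 0
G(17) = mex{0,3,2,0,0} = 1
G(18) = mex{1,0,3,1,1} = 2
G(19) = mex{2,1,0,2,2} = 3
G(20) = mex{3,2,1,3,3} = 0
G(21) = mex{0,3,2,0,0} = 1
G(22) = mex{1,0,3,1,1} = 2
G(23) = mex{2,1,0,2,2} = 3
G_C(23) = 3.
Combined Grundy value = 0 ⊕ 2 ⊕ 3 = 1.

1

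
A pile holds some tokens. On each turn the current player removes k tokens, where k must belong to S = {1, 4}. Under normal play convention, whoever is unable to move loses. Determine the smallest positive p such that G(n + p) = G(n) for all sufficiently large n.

5

G(0) = 0
G(1) = mex{0} = 1
G(2) = mex{1} = 0
G(3) = mex{0} = 1
G(4) = mex{1,0} = 2
G(5) = mex{2,1} = 0
G(6) = mex{0,0} = 1
G(7) = mex{1,1} = 0
G(8) = mex{0,2} = 1
G(9) = mex{1,0} = 2
G(10) = mex{2,1} = 0
G(11) = mex{0,0} = 1
G(12) = mex{1,1} = 0
G(13) = mex{0,2} = 1
G(14) = mex{1,0} = 2
G(n+5) = G(n) holds for n = 0,…,3 (a full window of length max(S) = 4), so the sequence is purely periodic with period 5.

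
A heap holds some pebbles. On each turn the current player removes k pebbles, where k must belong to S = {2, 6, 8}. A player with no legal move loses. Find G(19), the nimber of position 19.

n :  0  1  2  3  4  5  6  7  8  9 10 11 12 13 14 15 16 17 18 19
G :  0  0  1  1  0  0  1  1  2  2  3  3  2  2  0  0  1  1  0  0

0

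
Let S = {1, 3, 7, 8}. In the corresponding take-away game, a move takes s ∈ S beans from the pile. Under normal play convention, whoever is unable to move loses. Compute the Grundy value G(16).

1

n :  0  1  2  3  4  5  6  7  8  9 10 11 12 13 14 15 16
G :  0  1  0  1  0  1  0  1  2  3  2  3  2  3  2  0  1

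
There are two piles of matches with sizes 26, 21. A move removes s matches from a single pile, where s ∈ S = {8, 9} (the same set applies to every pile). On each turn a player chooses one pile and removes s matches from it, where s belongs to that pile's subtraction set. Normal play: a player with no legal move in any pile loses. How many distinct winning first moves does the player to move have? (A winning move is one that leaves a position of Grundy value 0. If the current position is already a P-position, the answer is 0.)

4

All piles use S = {8, 9}:
G(0) = 0
G(1) = mex{} = 0
G(2) = mex{} = 0
G(3) = mex{} = 0
G(4) = mex{} = 0
G(5) = mex{} = 0
G(6) = mex{} = 0
G(7) = mex{} = 0
G(8) = mex{0} = 1
G(9) = mex{0,0} = 1
G(10) = mex{0,0} = 1
G(11) = mex{0,0} = 1
G(12) = mex{0,0} = 1
G(13) = mex{0,0} = 1
G(14) = mex{0,0} = 1
G(15) = mex{0,0} = 1
G(16) = mex{1,0} = 2
G(17) = mex{1,1} = 0
G(18) = mex{1,1} = 0
G(19) = mex{1,1} = 0
G(20) = mex{1,1} = 0
G(21) = mex{1,1} = 0
G(22) = mex{1,1} = 0
G(23) = mex{1,1} = 0
G(24) = mex{2,1} = 0
G(25) = mex{0,2} = 1
G(26) = mex{0,0} = 1
Pile A: G(26) = 1.
Pile B: G(21) = 0.
Combined Grundy value = 1 ⊕ 0 = 1.
A winning move leaves total XOR = 0, i.e. changes one component's Grundy value g to g ⊕ X where X is the current total.
Pile A: need g' = 1⊕1 = 0. Options: 26−8→G=0, 26−9→G=0. Hits: 2.
Pile B: need g' = 0⊕1 = 1. Options: 21−8→G=1, 21−9→G=1. Hits: 2.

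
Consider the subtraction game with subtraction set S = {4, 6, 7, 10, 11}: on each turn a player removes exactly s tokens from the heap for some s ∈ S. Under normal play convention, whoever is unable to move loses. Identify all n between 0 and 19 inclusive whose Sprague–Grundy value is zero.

G(0) = 0
G(1) = mex{} = 0
G(2) = mex{} = 0
G(3) = mex{} = 0
G(4) = mex{0} = 1
G(5) = mex{0} = 1
G(6) = mex{0,0} = 1
G(7) = mex{0,0,0} = 1
G(8) = mex{1,0,0} = 2
G(9) = mex{1,0,0} = 2
G(10) = mex{1,1,0,0} = 2
G(11) = mex{1,1,1,0,0} = 2
G(12) = mex{2,1,1,0,0} = 3
G(13) = mex{2,1,1,0,0} = 3
G(14) = mex{2,2,1,1,0} = 3
G(15) = mex{2,2,2,1,1} = 0
G(16) = mex{3,2,2,1,1} = 0
G(17) = mex{3,2,2,1,1} = 0
G(18) = mex{3,3,2,2,1} = 0
G(19) = mex{0,3,3,2,2} = 1
P-positions are exactly the n with G(n) = 0.

0, 1, 2, 3, 15, 16, 17, 18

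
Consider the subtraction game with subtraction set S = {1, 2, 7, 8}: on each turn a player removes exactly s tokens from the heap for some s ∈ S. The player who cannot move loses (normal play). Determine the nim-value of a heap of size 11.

G(0) = 0
G(1) = mex{0} = 1
G(2) = mex{1,0} = 2
G(3) = mex{2,1} = 0
G(4) = mex{0,2} = 1
G(5) = mex{1,0} = 2
G(6) = mex{2,1} = 0
G(7) = mex{0,2,0} = 1
G(8) = mex{1,0,1,0} = 2
G(9) = mex{2,1,2,1} = 0
G(10) = mex{0,2,0,2} = 1
G(11) = mex{1,0,1,0} = 2

2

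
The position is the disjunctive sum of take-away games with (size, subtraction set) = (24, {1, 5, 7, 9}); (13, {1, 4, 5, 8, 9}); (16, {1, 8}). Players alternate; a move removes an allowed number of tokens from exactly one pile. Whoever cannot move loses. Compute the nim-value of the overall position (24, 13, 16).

0

Pile A, S = {1, 5, 7, 9}:
G(0) = 0
G(1) = mex{0} = 1
G(2) = mex{1} = 0
G(3) = mex{0} = 1
G(4) = mex{1} = 0
G(5) = mex{0,0} = 1
G(6) = mex{1,1} = 0
G(7) = mex{0,0,0} = 1
G(8) = mex{1,1,1} = 0
G(9) = mex{0,0,0,0} = 1
G(10) = mex{1,1,1,1} = 0
G(11) = mex{0,0,0,0} = 1
G(12) = mex{1,1,1,1} = 0
G(13) = mex{0,0,0,0} = 1
G(14) = mex{1,1,1,1} = 0
G(15) = mex{0,0,0,0} = 1
G(16) = mex{1,1,1,1} = 0
G(17) = mex{0,0,0,0} = 1
G(18) = mex{1,1,1,1} = 0
G(19) = mex{0,0,0,0} = 1
G(20) = mex{1,1,1,1} = 0
G(21) = mex{0,0,0,0} = 1
G(22) = mex{1,1,1,1} = 0
G(23) = mex{0,0,0,0} = 1
G(24) = mex{1,1,1,1} = 0
G_A(24) = 0.
Pile B, S = {1, 4, 5, 8, 9}:
G(0) = 0
G(1) = mex{0} = 1
G(2) = mex{1} = 0
G(3) = mex{0} = 1
G(4) = mex{1,0} = 2
G(5) = mex{2,1,0} = 3
G(6) = mex{3,0,1} = 2
G(7) = mex{2,1,0} = 3
G(8) = mex{3,2,1,0} = 4
G(9) = mex{4,3,2,1,0} = 5
G(10) = mex{5,2,3,0,1} = 4
G(11) = mex{4,3,2,1,0} = 5
G(12) = mex{5,4,3,2,1} = 0
G(13) = mex{0,5,4,3,2} = 1
G_B(13) = 1.
Pile C, S = {1, 8}:
n :  0  1  2  3  4  5  6  7  8  9 10 11 12 13 14 15 16
G :  0  1  0  1  0  1  0  1  2  0  1  0  1  0  1  0  1
G_C(16) = 1.
Combined Grundy value = 0 ⊕ 1 ⊕ 1 = 0.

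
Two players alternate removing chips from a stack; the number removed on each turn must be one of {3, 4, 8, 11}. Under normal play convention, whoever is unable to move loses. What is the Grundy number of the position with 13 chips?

2

G(0) = 0
G(1) = mex{} = 0
G(2) = mex{} = 0
G(3) = mex{0} = 1
G(4) = mex{0,0} = 1
G(5) = mex{0,0} = 1
G(6) = mex{1,0} = 2
G(7) = mex{1,1} = 0
G(8) = mex{1,1,0} = 2
G(9) = mex{2,1,0} = 3
G(10) = mex{0,2,0} = 1
G(11) = mex{2,0,1,0} = 3
G(12) = mex{3,2,1,0} = 4
G(13) = mex{1,3,1,0} = 2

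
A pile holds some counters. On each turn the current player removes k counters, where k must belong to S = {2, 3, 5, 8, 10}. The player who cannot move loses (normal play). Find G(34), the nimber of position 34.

n :  0  1  2  3  4  5  6  7  8  9 10 11 12 13 14 15 16 17 18 19 20 21 22 23 24 25 26 27 28 29 30 31 32 33 34
G :  0  0  1  1  2  2  3  0  4  1  3  2  4  0  0  1  1  2  2  3  0  4  1  3  2  4  0  0  1  1  2  2  3  0  4

4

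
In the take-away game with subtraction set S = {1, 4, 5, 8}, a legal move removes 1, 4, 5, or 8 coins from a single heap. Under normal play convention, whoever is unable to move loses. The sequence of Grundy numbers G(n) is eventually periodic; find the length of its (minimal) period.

G(0) = 0
G(1) = mex{0} = 1
G(2) = mex{1} = 0
G(3) = mex{0} = 1
G(4) = mex{1,0} = 2
G(5) = mex{2,1,0} = 3
G(6) = mex{3,0,1} = 2
G(7) = mex{2,1,0} = 3
G(8) = mex{3,2,1,0} = 4
G(9) = mex{4,3,2,1} = 0
G(10) = mex{0,2,3,0} = 1
G(11) = mex{1,3,2,1} = 0
G(12) = mex{0,4,3,2} = 1
G(13) = mex{1,0,4,3} = 2
G(14) = mex{2,1,0,2} = 3
G(15) = mex{3,0,1,3} = 2
G(16) = mex{2,1,0,4} = 3
G(17) = mex{3,2,1,0} = 4
G(18) = mex{4,3,2,1} = 0
G(19) = mex{0,2,3,0} = 1
G(n+9) = G(n) holds for n = 0,…,7 (a full window of length max(S) = 8), so the sequence is purely periodic with period 9.

9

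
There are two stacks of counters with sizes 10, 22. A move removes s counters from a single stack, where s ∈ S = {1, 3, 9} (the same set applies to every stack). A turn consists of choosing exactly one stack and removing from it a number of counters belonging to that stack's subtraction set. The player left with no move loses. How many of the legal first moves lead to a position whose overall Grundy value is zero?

0

All stacks use S = {1, 3, 9}:
G(0) = 0
G(1) = mex{0} = 1
G(2) = mex{1} = 0
G(3) = mex{0,0} = 1
G(4) = mex{1,1} = 0
G(5) = mex{0,0} = 1
G(6) = mex{1,1} = 0
G(7) = mex{0,0} = 1
G(8) = mex{1,1} = 0
G(9) = mex{0,0,0} = 1
G(10) = mex{1,1,1} = 0
G(11) = mex{0,0,0} = 1
G(12) = mex{1,1,1} = 0
G(13) = mex{0,0,0} = 1
G(14) = mex{1,1,1} = 0
G(15) = mex{0,0,0} = 1
G(16) = mex{1,1,1} = 0
G(17) = mex{0,0,0} = 1
G(18) = mex{1,1,1} = 0
G(19) = mex{0,0,0} = 1
G(20) = mex{1,1,1} = 0
G(21) = mex{0,0,0} = 1
G(22) = mex{1,1,1} = 0
Stack A: G(10) = 0.
Stack B: G(22) = 0.
Combined Grundy value = 0 ⊕ 0 = 0.
A winning move leaves total XOR = 0, i.e. changes one component's Grundy value g to g ⊕ X where X is the current total.
Stack A: target g' = 0⊕0 = 0, but every legal move changes the Grundy value (mex property), so 0 moves.
Stack B: target g' = 0⊕0 = 0, but every legal move changes the Grundy value (mex property), so 0 moves.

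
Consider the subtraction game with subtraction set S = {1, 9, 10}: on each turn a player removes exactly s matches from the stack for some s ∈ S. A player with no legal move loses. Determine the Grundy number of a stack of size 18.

n :  0  1  2  3  4  5  6  7  8  9 10 11 12 13 14 15 16 17 18
G :  0  1  0  1  0  1  0  1  0  1  2  3  2  3  2  3  2  3  2

2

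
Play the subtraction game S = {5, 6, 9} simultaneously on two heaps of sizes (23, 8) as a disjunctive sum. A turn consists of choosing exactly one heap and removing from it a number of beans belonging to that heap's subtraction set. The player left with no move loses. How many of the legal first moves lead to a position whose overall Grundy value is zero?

All heaps use S = {5, 6, 9}:
n :  0  1  2  3  4  5  6  7  8  9 10 11 12 13 14 15 16 17 18 19 20 21 22 23
G :  0  0  0  0  0  1  1  1  1  1  2  2  2  2  0  0  0  0  0  1  1  1  1  1
Heap A: G(23) = 1.
Heap B: G(8) = 1.
Combined Grundy value = 1 ⊕ 1 = 0.
A winning move leaves total XOR = 0, i.e. changes one component's Grundy value g to g ⊕ X where X is the current total.
Heap A: target g' = 1⊕0 = 1, but every legal move changes the Grundy value (mex property), so 0 moves.
Heap B: target g' = 1⊕0 = 1, but every legal move changes the Grundy value (mex property), so 0 moves.

0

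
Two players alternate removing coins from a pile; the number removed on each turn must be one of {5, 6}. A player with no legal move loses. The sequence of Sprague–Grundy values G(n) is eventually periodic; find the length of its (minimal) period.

11

n :  0  1  2  3  4  5  6  7  8  9 10 11 12 13 14 15 16 17 18 19 20 21 22 23
G :  0  0  0  0  0  1  1  1  1  1  2  0  0  0  0  0  1  1  1  1  1  2  0  0
G(n+11) = G(n) holds for n = 0,…,5 (a full window of length max(S) = 6), so the sequence is purely periodic with period 11.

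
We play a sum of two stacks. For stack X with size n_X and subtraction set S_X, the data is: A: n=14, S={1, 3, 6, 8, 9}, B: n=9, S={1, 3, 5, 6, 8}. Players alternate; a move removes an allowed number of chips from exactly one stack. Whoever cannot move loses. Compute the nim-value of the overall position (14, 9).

Stack A, S = {1, 3, 6, 8, 9}:
G(0) = 0
G(1) = mex{0} = 1
G(2) = mex{1} = 0
G(3) = mex{0,0} = 1
G(4) = mex{1,1} = 0
G(5) = mex{0,0} = 1
G(6) = mex{1,1,0} = 2
G(7) = mex{2,0,1} = 3
G(8) = mex{3,1,0,0} = 2
G(9) = mex{2,2,1,1,0} = 3
G(10) = mex{3,3,0,0,1} = 2
G(11) = mex{2,2,1,1,0} = 3
G(12) = mex{3,3,2,0,1} = 4
G(13) = mex{4,2,3,1,0} = 5
G(14) = mex{5,3,2,2,1} = 0
G_A(14) = 0.
Stack B, S = {1, 3, 5, 6, 8}:
n : 0 1 2 3 4 5 6 7 8 9
G : 0 1 0 1 0 1 2 3 2 3
G_B(9) = 3.
Combined Grundy value = 0 ⊕ 3 = 3.

3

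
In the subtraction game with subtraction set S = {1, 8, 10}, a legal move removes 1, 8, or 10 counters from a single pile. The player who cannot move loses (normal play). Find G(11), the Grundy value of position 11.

0

G(0) = 0
G(1) = mex{0} = 1
G(2) = mex{1} = 0
G(3) = mex{0} = 1
G(4) = mex{1} = 0
G(5) = mex{0} = 1
G(6) = mex{1} = 0
G(7) = mex{0} = 1
G(8) = mex{1,0} = 2
G(9) = mex{2,1} = 0
G(10) = mex{0,0,0} = 1
G(11) = mex{1,1,1} = 0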